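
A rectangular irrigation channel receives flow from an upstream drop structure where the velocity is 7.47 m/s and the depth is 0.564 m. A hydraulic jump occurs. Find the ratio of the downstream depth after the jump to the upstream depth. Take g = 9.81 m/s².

y₂/y₁ = 4.02

Fr₁ = V₁/√(g·y₁) = 7.47/√(9.81×0.564) = 3.18.
Bélanger equation: y₂/y₁ = ½[√(1 + 8Fr₁²) − 1] = ½[√81.68 − 1] = 4.02.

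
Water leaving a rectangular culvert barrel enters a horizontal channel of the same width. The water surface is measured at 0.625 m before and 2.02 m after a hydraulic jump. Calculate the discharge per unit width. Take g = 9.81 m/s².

q = 4.05 m²/s

For a rectangular channel the momentum equation gives q² = ½·g·y₁·y₂·(y₁ + y₂) = ½×9.81×0.625×2.02×2.65 = 16.4.
q = √16.4 = 4.05 m²/s.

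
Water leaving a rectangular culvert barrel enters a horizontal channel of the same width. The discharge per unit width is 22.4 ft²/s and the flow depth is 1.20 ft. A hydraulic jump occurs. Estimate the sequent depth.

y₂ = 4.53 ft

V₁ = q/y₁ = 22.4/1.20 = 18.7 ft/s. Fr₁ = V₁/√(g·y₁) = 18.7/√(32.2×1.20) = 3.00.
By Bélanger, y₂/y₁ = ½[√(1 + 8Fr₁²) − 1] = ½[√73.14 − 1] = 3.78.
y₂ = 3.78 × 1.20 = 4.53 ft.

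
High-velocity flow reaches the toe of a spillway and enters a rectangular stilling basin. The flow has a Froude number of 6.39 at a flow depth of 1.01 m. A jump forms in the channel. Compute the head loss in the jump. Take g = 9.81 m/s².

Fr₁ = 6.39 (given).
By Bélanger, y₂/y₁ = ½[√(1 + 8Fr₁²) − 1] = ½[√327.7 − 1] = 8.55.
y₂ = 8.55 × 1.01 = 8.64 m.
V₁ = Fr₁·√(g·y₁) = 6.39×√(9.81×1.01) = 20.1 m/s; q = V₁·y₁ = 20.3 m²/s. V₂ = q/y₂ = 20.3/8.64 = 2.35 m/s. E₁ = y₁ + V₁²/2g = 21.6 m; E₂ = y₂ + V₂²/2g = 8.92 m. ΔE = E₁ − E₂ = 12.7 m.

ΔE = 12.7 m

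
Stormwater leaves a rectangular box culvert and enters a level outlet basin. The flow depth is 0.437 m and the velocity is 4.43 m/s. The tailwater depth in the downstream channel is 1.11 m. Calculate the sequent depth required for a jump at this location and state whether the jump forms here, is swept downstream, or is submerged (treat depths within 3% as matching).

y₂ = 1.12 m; the jump forms here

Fr₁ = V₁/√(g·y₁) = 4.43/√(9.81×0.437) = 2.14.
Conjugate-depth relation: y₂/y₁ = ½[√(1 + 8Fr₁²) − 1] = ½[√37.62 − 1] = 2.57.
y₂ = 2.57 × 0.437 = 1.12 m.
Tailwater y_tw = 1.11 m: y_tw ≈ y₂, so the jump forms here.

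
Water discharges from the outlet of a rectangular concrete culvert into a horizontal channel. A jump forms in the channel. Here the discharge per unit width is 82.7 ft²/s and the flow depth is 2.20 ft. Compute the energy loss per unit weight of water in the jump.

ΔE = 10.7 ft

V₁ = q/y₁ = 82.7/2.20 = 37.6 ft/s. Fr₁ = V₁/√(g·y₁) = 37.6/√(32.2×2.20) = 4.47.
Bélanger equation: y₂/y₁ = ½[√(1 + 8Fr₁²) − 1] = ½[√160.6 − 1] = 5.84.
y₂ = 5.84 × 2.20 = 12.8 ft.
V₂ = q/y₂ = 82.7/12.8 = 6.44 ft/s. E₁ = y₁ + V₁²/2g = 24.1 ft; E₂ = y₂ + V₂²/2g = 13.5 ft. ΔE = E₁ − E₂ = 10.7 ft.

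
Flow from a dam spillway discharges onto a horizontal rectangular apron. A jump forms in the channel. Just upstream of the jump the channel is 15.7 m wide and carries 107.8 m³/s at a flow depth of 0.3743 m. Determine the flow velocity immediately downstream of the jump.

q = Q/b = 107.8/15.7 = 6.866 m²/s; V₁ = q/y₁ = 18.34 m/s. Fr₁ = V₁/√(g·y₁) = 9.573.
Sequent-depth ratio: y₂/y₁ = ½[√(1 + 8Fr₁²) − 1] = ½[√734.16 − 1] = 13.05.
y₂ = 13.05 × 0.3743 = 4.884 m.
V₂ = q/y₂ = 6.866/4.884 = 1.406 m/s.

V₂ = 1.406 m/s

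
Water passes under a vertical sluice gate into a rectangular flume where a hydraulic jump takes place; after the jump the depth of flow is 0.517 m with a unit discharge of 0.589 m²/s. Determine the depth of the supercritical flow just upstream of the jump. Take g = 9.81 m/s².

y₁ = 0.193 m

V₂ = q/y₂ = 0.589/0.517 = 1.14 m/s; Fr₂ = V₂/√(g·y₂) = 0.506.
Since the conjugate-depth ratio holds either way, y₁/y₂ = ½[√(1 + 8Fr₂²) − 1] = ½[√3.047 − 1] = 0.373.
y₁ = 0.373 × 0.517 = 0.193 m.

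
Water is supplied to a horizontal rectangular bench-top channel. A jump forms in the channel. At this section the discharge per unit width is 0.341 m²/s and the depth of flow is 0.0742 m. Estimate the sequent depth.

V₁ = q/y₁ = 0.341/0.0742 = 4.60 m/s. Fr₁ = V₁/√(g·y₁) = 4.60/√(9.81×0.0742) = 5.39.
Bélanger equation: y₂/y₁ = ½[√(1 + 8Fr₁²) − 1] = ½[√233.1 − 1] = 7.13.
y₂ = 7.13 × 0.0742 = 0.529 m.

y₂ = 0.529 m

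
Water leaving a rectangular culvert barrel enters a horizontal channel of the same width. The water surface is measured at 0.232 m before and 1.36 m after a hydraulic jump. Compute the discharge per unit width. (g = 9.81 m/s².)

For a rectangular channel the momentum equation gives q² = ½·g·y₁·y₂·(y₁ + y₂) = ½×9.81×0.232×1.36×1.59 = 2.46.
q = √2.46 = 1.57 m²/s.

q = 1.57 m²/s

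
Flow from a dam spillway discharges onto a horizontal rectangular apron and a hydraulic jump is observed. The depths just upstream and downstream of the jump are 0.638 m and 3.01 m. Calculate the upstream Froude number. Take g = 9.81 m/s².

Fr₁ = 3.67

For a rectangular channel the momentum equation gives q² = ½·g·y₁·y₂·(y₁ + y₂) = ½×9.81×0.638×3.01×3.65 = 34.4.
q = √34.4 = 5.86 m²/s.
V₁ = q/y₁ = 9.19 m/s; Fr₁ = V₁/√(g·y₁) = 3.67.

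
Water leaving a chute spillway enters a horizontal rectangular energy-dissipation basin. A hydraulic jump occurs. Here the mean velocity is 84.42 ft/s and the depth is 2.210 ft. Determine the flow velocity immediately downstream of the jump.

V₂ = 6.179 ft/s

Fr₁ = V₁/√(g·y₁) = 84.42/√(32.2×2.210) = 10.01.
By Bélanger, y₂/y₁ = ½[√(1 + 8Fr₁²) − 1] = ½[√802.18 − 1] = 13.66.
y₂ = 13.66 × 2.210 = 30.19 ft.
q = V₁·y₁ = 84.42 × 2.210 = 186.6 ft²/s.
V₂ = q/y₂ = 186.6/30.19 = 6.179 ft/s.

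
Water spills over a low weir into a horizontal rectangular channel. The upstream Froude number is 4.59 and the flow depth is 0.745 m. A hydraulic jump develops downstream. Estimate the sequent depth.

y₂ = 4.48 m

Fr₁ = 4.59 (given).
Conjugate-depth relation: y₂/y₁ = ½[√(1 + 8Fr₁²) − 1] = ½[√169.5 − 1] = 6.01.
y₂ = 6.01 × 0.745 = 4.48 m.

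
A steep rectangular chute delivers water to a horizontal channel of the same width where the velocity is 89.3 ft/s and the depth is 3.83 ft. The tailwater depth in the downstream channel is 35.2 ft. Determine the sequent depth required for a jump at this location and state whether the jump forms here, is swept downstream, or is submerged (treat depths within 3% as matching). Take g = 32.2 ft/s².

Fr₁ = V₁/√(g·y₁) = 89.3/√(32.2×3.83) = 8.04.
Bélanger equation: y₂/y₁ = ½[√(1 + 8Fr₁²) − 1] = ½[√518.3 − 1] = 10.9.
y₂ = 10.9 × 3.83 = 41.7 ft.
Tailwater y_tw = 35.2 ft: y_tw < y₂, so the jump is swept downstream.

y₂ = 41.7 ft; the jump is swept downstream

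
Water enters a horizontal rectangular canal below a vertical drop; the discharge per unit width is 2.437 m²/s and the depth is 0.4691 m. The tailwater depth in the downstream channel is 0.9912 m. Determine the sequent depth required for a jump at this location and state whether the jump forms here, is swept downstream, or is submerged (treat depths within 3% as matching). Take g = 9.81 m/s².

y₂ = 1.389 m; the jump is swept downstream

V₁ = q/y₁ = 2.437/0.4691 = 5.195 m/s. Fr₁ = V₁/√(g·y₁) = 5.195/√(9.81×0.4691) = 2.422.
From the momentum equation for a rectangular channel, y₂/y₁ = ½[√(1 + 8Fr₁²) − 1] = ½[√47.918 − 1] = 2.961.
y₂ = 2.961 × 0.4691 = 1.389 m.
Tailwater y_tw = 0.9912 m: y_tw < y₂, so the jump is swept downstream.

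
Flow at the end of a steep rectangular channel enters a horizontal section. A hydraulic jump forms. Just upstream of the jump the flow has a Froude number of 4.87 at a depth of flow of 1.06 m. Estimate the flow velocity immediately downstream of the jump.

V₂ = 2.45 m/s

Fr₁ = 4.87 (given).
By Bélanger, y₂/y₁ = ½[√(1 + 8Fr₁²) − 1] = ½[√190.7 − 1] = 6.41.
y₂ = 6.41 × 1.06 = 6.79 m.
V₁ = Fr₁·√(g·y₁) = 4.87×√(9.81×1.06) = 15.7 m/s; q = V₁·y₁ = 16.6 m²/s.
V₂ = q/y₂ = 16.6/6.79 = 2.45 m/s.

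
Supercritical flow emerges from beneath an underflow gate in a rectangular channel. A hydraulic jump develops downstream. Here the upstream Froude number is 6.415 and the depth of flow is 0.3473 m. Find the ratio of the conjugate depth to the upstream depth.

y₂/y₁ = 8.586

Fr₁ = 6.415 (given).
From the momentum equation for a rectangular channel, y₂/y₁ = ½[√(1 + 8Fr₁²) − 1] = ½[√330.22 − 1] = 8.586.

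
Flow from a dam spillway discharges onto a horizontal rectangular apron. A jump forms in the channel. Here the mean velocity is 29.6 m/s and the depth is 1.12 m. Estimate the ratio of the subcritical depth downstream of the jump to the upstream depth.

Fr₁ = V₁/√(g·y₁) = 29.6/√(9.81×1.12) = 8.93.
Conjugate-depth relation: y₂/y₁ = ½[√(1 + 8Fr₁²) − 1] = ½[√638.9 − 1] = 12.1.

y₂/y₁ = 12.1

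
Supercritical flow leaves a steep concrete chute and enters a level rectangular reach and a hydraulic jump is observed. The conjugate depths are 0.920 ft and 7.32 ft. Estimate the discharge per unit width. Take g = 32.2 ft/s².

For a rectangular channel the momentum equation gives q² = ½·g·y₁·y₂·(y₁ + y₂) = ½×32.2×0.920×7.32×8.24 = 893.
q = √893 = 29.9 ft²/s.

q = 29.9 ft²/s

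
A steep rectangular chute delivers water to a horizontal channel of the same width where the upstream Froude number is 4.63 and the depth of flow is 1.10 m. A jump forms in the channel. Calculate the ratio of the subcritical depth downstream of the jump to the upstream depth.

y₂/y₁ = 6.07

Fr₁ = 4.63 (given).
By Bélanger, y₂/y₁ = ½[√(1 + 8Fr₁²) − 1] = ½[√172.5 − 1] = 6.07.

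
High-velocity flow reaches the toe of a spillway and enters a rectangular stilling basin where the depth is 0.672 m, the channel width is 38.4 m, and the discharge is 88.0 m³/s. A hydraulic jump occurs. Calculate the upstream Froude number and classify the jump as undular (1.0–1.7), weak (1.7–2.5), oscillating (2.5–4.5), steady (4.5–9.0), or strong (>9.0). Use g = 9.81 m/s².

Fr₁ = 1.33; undular jump

q = Q/b = 88.0/38.4 = 2.29 m²/s; V₁ = q/y₁ = 3.41 m/s. Fr₁ = V₁/√(g·y₁) = 1.33.
Fr₁ = 1.33 lies in the undular range.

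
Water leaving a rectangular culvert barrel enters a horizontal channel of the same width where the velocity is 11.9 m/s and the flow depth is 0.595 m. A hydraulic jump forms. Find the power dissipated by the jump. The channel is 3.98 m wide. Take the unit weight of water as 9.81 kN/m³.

P = 1046 kW

Fr₁ = V₁/√(g·y₁) = 11.9/√(9.81×0.595) = 4.93.
By Bélanger, y₂/y₁ = ½[√(1 + 8Fr₁²) − 1] = ½[√195.1 − 1] = 6.48.
y₂ = 6.48 × 0.595 = 3.86 m.
Head loss: ΔE = (y₂ − y₁)³/(4y₁y₂) = (3.86 − 0.595)³/(4×0.595×3.86) = 34.7/9.18 = 3.78 m.
q = V₁·y₁ = 11.9 × 0.595 = 7.08 m²/s. Q = q·b = 7.08 × 3.98 = 28.2 m³/s. P = γ·Q·ΔE = 9.81 × 28.2 × 3.78 = 1046 kW.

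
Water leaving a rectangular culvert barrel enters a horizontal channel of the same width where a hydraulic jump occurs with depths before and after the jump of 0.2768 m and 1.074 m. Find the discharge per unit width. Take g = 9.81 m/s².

q = 1.403 m²/s

For a rectangular channel the momentum equation gives q² = ½·g·y₁·y₂·(y₁ + y₂) = ½×9.81×0.2768×1.074×1.351 = 1.970.
q = √1.970 = 1.403 m²/s.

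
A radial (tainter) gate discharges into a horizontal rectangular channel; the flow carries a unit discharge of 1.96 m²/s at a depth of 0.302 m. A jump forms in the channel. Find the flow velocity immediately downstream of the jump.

V₂ = 1.34 m/s

V₁ = q/y₁ = 1.96/0.302 = 6.49 m/s. Fr₁ = V₁/√(g·y₁) = 6.49/√(9.81×0.302) = 3.77.
By Bélanger, y₂/y₁ = ½[√(1 + 8Fr₁²) − 1] = ½[√114.7 − 1] = 4.86.
y₂ = 4.86 × 0.302 = 1.47 m.
V₂ = q/y₂ = 1.96/1.47 = 1.34 m/s.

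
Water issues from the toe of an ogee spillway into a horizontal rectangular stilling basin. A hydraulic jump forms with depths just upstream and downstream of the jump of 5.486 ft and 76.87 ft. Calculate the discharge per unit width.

q = 747.8 ft²/s

For a rectangular channel the momentum equation gives q² = ½·g·y₁·y₂·(y₁ + y₂) = ½×32.2×5.486×76.87×82.36 = 559157.
q = √559157 = 747.8 ft²/s.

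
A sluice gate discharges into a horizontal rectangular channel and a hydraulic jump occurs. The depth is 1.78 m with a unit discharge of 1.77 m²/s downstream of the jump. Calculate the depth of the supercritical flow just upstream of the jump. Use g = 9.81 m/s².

V₂ = q/y₂ = 1.77/1.78 = 0.994 m/s; Fr₂ = V₂/√(g·y₂) = 0.238.
Applying the sequent-depth relation in reverse, y₁/y₂ = ½[√(1 + 8Fr₂²) − 1] = ½[√1.453 − 1] = 0.103.
y₁ = 0.103 × 1.78 = 0.183 m.

y₁ = 0.183 m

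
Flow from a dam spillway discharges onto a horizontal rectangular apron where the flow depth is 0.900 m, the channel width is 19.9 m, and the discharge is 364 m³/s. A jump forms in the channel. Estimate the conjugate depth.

q = Q/b = 364/19.9 = 18.3 m²/s; V₁ = q/y₁ = 20.3 m/s. Fr₁ = V₁/√(g·y₁) = 6.84.
By Bélanger, y₂/y₁ = ½[√(1 + 8Fr₁²) − 1] = ½[√375.3 − 1] = 9.19.
y₂ = 9.19 × 0.900 = 8.27 m.

y₂ = 8.27 m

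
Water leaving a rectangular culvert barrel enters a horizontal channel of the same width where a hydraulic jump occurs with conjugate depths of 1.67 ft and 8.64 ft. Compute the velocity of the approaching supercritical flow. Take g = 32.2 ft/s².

For a rectangular channel the momentum equation gives q² = ½·g·y₁·y₂·(y₁ + y₂) = ½×32.2×1.67×8.64×10.3 = 2395.
q = √2395 = 48.9 ft²/s.
V₁ = q/y₁ = 48.9/1.67 = 29.3 ft/s.

V₁ = 29.3 ft/s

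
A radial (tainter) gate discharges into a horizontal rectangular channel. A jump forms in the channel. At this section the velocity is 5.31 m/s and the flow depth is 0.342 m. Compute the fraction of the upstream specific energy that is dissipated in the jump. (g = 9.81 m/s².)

Fr₁ = V₁/√(g·y₁) = 5.31/√(9.81×0.342) = 2.90.
Conjugate-depth relation: y₂/y₁ = ½[√(1 + 8Fr₁²) − 1] = ½[√68.23 − 1] = 3.63.
y₂ = 3.63 × 0.342 = 1.24 m.
E₁ = y₁ + V₁²/2g = 1.78 m. ΔE = (y₂ − y₁)³/(4y₁y₂) = 0.429 m. ΔE/E₁ = 0.429/1.78 = 0.241.

ΔE/E₁ = 0.241 (24.1%)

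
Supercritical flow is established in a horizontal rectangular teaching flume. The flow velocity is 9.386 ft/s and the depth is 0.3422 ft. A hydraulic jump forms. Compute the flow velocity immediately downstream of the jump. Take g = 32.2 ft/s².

Fr₁ = V₁/√(g·y₁) = 9.386/√(32.2×0.3422) = 2.828.
Sequent-depth ratio: y₂/y₁ = ½[√(1 + 8Fr₁²) − 1] = ½[√64.961 − 1] = 3.530.
y₂ = 3.530 × 0.3422 = 1.208 ft.
q = V₁·y₁ = 9.386 × 0.3422 = 3.212 ft²/s.
V₂ = q/y₂ = 3.212/1.208 = 2.659 ft/s.

V₂ = 2.659 ft/s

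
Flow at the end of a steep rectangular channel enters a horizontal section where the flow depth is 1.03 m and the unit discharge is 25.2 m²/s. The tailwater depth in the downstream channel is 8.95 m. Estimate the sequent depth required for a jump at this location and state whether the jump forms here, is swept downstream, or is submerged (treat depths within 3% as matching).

y₂ = 10.7 m; the jump is swept downstream

V₁ = q/y₁ = 25.2/1.03 = 24.5 m/s. Fr₁ = V₁/√(g·y₁) = 24.5/√(9.81×1.03) = 7.70.
Sequent-depth ratio: y₂/y₁ = ½[√(1 + 8Fr₁²) − 1] = ½[√474.9 − 1] = 10.4.
y₂ = 10.4 × 1.03 = 10.7 m.
Tailwater y_tw = 8.95 m: y_tw < y₂, so the jump is swept downstream.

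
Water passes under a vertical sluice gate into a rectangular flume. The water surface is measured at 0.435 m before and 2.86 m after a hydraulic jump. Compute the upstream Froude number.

For a rectangular channel the momentum equation gives q² = ½·g·y₁·y₂·(y₁ + y₂) = ½×9.81×0.435×2.86×3.29 = 20.1.
q = √20.1 = 4.48 m²/s.
V₁ = q/y₁ = 10.3 m/s; Fr₁ = V₁/√(g·y₁) = 4.99.

Fr₁ = 4.99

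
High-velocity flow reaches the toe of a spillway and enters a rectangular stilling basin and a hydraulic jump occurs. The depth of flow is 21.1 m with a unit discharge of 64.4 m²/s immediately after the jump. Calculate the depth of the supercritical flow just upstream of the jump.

V₂ = q/y₂ = 64.4/21.1 = 3.05 m/s; Fr₂ = V₂/√(g·y₂) = 0.212.
From the momentum equation (using Fr₂), y₁/y₂ = ½[√(1 + 8Fr₂²) − 1] = ½[√1.360 − 1] = 0.0831.
y₁ = 0.0831 × 21.1 = 1.75 m.

y₁ = 1.75 m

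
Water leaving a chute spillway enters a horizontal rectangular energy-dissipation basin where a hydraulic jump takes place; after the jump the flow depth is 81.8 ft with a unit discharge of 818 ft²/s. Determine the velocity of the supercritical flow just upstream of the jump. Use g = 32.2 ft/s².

V₂ = q/y₂ = 818/81.8 = 10.0 ft/s; Fr₂ = V₂/√(g·y₂) = 0.195.
From the momentum equation (using Fr₂), y₁/y₂ = ½[√(1 + 8Fr₂²) − 1] = ½[√1.304 − 1] = 0.0709.
y₁ = 0.0709 × 81.8 = 5.80 ft.
V₁ = q/y₁ = 818/5.80 = 141 ft/s.

V₁ = 141 ft/s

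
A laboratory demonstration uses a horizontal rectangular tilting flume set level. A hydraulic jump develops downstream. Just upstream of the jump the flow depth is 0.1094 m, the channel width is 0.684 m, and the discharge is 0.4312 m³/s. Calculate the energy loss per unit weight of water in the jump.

q = Q/b = 0.4312/0.684 = 0.6304 m²/s; V₁ = q/y₁ = 5.762 m/s. Fr₁ = V₁/√(g·y₁) = 5.562.
Sequent-depth ratio: y₂/y₁ = ½[√(1 + 8Fr₁²) − 1] = ½[√248.52 − 1] = 7.382.
y₂ = 7.382 × 0.1094 = 0.8076 m.
V₂ = q/y₂ = 0.6304/0.8076 = 0.7806 m/s. E₁ = y₁ + V₁²/2g = 1.802 m; E₂ = y₂ + V₂²/2g = 0.8387 m. ΔE = E₁ − E₂ = 0.9632 m.

ΔE = 0.9632 m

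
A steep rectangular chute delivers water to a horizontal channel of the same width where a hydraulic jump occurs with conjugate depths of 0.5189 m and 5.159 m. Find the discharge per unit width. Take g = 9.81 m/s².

For a rectangular channel the momentum equation gives q² = ½·g·y₁·y₂·(y₁ + y₂) = ½×9.81×0.5189×5.159×5.678 = 74.55.
q = √74.55 = 8.635 m²/s.

q = 8.635 m²/s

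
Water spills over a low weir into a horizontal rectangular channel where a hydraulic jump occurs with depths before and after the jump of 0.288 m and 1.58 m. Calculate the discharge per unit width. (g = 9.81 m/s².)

For a rectangular channel the momentum equation gives q² = ½·g·y₁·y₂·(y₁ + y₂) = ½×9.81×0.288×1.58×1.87 = 4.17.
q = √4.17 = 2.04 m²/s.

q = 2.04 m²/s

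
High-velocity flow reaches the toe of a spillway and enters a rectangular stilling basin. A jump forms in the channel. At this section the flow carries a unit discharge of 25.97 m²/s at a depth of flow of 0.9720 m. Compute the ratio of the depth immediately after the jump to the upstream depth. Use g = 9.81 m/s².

V₁ = q/y₁ = 25.97/0.9720 = 26.72 m/s. Fr₁ = V₁/√(g·y₁) = 26.72/√(9.81×0.9720) = 8.652.
Conjugate-depth relation: y₂/y₁ = ½[√(1 + 8Fr₁²) − 1] = ½[√599.92 − 1] = 11.75.

y₂/y₁ = 11.75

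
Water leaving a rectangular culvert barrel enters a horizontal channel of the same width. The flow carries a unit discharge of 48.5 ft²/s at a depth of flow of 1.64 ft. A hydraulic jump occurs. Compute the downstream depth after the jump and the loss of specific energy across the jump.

y₂ = 8.65 ft; ΔE = 6.08 ft

V₁ = q/y₁ = 48.5/1.64 = 29.6 ft/s. Fr₁ = V₁/√(g·y₁) = 29.6/√(32.2×1.64) = 4.07.
Bélanger equation: y₂/y₁ = ½[√(1 + 8Fr₁²) − 1] = ½[√133.5 − 1] = 5.28.
y₂ = 5.28 × 1.64 = 8.65 ft.
Head loss: ΔE = (y₂ − y₁)³/(4y₁y₂) = (8.65 − 1.64)³/(4×1.64×8.65) = 345/56.8 = 6.08 ft.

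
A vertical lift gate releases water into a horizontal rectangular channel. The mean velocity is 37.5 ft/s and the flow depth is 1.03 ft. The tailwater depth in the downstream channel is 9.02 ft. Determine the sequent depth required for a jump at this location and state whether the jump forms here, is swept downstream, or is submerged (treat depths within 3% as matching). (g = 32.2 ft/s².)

y₂ = 8.98 ft; the jump forms here

Fr₁ = V₁/√(g·y₁) = 37.5/√(32.2×1.03) = 6.51.
Conjugate-depth relation: y₂/y₁ = ½[√(1 + 8Fr₁²) − 1] = ½[√340.2 − 1] = 8.72.
y₂ = 8.72 × 1.03 = 8.98 ft.
Tailwater y_tw = 9.02 ft: y_tw ≈ y₂, so the jump forms here.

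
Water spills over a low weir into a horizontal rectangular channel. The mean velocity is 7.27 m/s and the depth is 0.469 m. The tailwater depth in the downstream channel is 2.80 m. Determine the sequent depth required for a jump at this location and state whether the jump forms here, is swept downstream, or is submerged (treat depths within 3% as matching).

Fr₁ = V₁/√(g·y₁) = 7.27/√(9.81×0.469) = 3.39.
Bélanger equation: y₂/y₁ = ½[√(1 + 8Fr₁²) − 1] = ½[√92.90 − 1] = 4.32.
y₂ = 4.32 × 0.469 = 2.03 m.
Tailwater y_tw = 2.80 m: y_tw > y₂, so the jump is submerged.

y₂ = 2.03 m; the jump is submerged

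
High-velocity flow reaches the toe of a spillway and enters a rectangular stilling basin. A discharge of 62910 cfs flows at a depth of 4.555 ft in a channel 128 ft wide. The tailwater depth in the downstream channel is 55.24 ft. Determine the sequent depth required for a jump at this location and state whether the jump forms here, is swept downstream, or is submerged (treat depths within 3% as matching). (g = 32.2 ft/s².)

y₂ = 55.16 ft; the jump forms here

q = Q/b = 62910/128 = 491.5 ft²/s; V₁ = q/y₁ = 107.9 ft/s. Fr₁ = V₁/√(g·y₁) = 8.909.
Sequent-depth ratio: y₂/y₁ = ½[√(1 + 8Fr₁²) − 1] = ½[√636.02 − 1] = 12.11.
y₂ = 12.11 × 4.555 = 55.16 ft.
Tailwater y_tw = 55.24 ft: y_tw ≈ y₂, so the jump forms here.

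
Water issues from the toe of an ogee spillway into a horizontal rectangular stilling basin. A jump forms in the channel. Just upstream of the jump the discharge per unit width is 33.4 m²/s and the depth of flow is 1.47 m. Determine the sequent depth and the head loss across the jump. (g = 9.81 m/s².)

y₂ = 11.7 m; ΔE = 15.6 m

V₁ = q/y₁ = 33.4/1.47 = 22.7 m/s. Fr₁ = V₁/√(g·y₁) = 22.7/√(9.81×1.47) = 5.98.
Sequent-depth ratio: y₂/y₁ = ½[√(1 + 8Fr₁²) − 1] = ½[√287.4 − 1] = 7.98.
y₂ = 7.98 × 1.47 = 11.7 m.
Head loss: ΔE = (y₂ − y₁)³/(4y₁y₂) = (11.7 − 1.47)³/(4×1.47×11.7) = 1079/68.9 = 15.6 m.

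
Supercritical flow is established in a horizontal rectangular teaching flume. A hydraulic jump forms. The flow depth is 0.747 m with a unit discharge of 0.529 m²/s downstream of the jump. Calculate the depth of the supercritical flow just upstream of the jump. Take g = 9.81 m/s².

y₁ = 0.0911 m

V₂ = q/y₂ = 0.529/0.747 = 0.708 m/s; Fr₂ = V₂/√(g·y₂) = 0.262.
Since the conjugate-depth ratio holds either way, y₁/y₂ = ½[√(1 + 8Fr₂²) − 1] = ½[√1.547 − 1] = 0.122.
y₁ = 0.122 × 0.747 = 0.0911 m.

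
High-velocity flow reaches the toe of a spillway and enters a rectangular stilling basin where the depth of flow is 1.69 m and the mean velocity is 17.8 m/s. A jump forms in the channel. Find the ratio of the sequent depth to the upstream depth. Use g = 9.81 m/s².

Fr₁ = V₁/√(g·y₁) = 17.8/√(9.81×1.69) = 4.37.
Bélanger equation: y₂/y₁ = ½[√(1 + 8Fr₁²) − 1] = ½[√153.9 − 1] = 5.70.

y₂/y₁ = 5.70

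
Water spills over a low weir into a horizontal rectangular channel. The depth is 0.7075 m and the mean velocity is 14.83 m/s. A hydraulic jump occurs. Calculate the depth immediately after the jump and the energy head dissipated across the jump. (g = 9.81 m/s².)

y₂ = 5.290 m; ΔE = 6.427 m

Fr₁ = V₁/√(g·y₁) = 14.83/√(9.81×0.7075) = 5.629.
Conjugate-depth relation: y₂/y₁ = ½[√(1 + 8Fr₁²) − 1] = ½[√254.50 − 1] = 7.477.
y₂ = 7.477 × 0.7075 = 5.290 m.
q = V₁·y₁ = 14.83 × 0.7075 = 10.49 m²/s. V₂ = q/y₂ = 10.49/5.290 = 1.984 m/s. E₁ = y₁ + V₁²/2g = 11.92 m; E₂ = y₂ + V₂²/2g = 5.490 m. ΔE = E₁ − E₂ = 6.427 m.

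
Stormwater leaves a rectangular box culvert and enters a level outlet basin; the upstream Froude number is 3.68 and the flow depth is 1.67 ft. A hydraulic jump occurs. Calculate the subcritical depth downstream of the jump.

y₂ = 7.90 ft

Fr₁ = 3.68 (given).
From the momentum equation for a rectangular channel, y₂/y₁ = ½[√(1 + 8Fr₁²) − 1] = ½[√109.3 − 1] = 4.73.
y₂ = 4.73 × 1.67 = 7.90 ft.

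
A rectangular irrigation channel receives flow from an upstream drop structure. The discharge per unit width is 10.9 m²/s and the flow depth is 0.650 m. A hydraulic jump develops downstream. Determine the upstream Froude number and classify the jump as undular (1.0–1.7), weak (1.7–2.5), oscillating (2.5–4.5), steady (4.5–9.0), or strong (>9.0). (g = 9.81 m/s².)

V₁ = q/y₁ = 10.9/0.650 = 16.8 m/s. Fr₁ = V₁/√(g·y₁) = 16.8/√(9.81×0.650) = 6.64.
Fr₁ = 6.64 lies in the steady range.

Fr₁ = 6.64; steady jump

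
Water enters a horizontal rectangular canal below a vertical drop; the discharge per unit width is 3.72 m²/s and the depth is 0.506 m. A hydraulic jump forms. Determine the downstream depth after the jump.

V₁ = q/y₁ = 3.72/0.506 = 7.35 m/s. Fr₁ = V₁/√(g·y₁) = 7.35/√(9.81×0.506) = 3.30.
Sequent-depth ratio: y₂/y₁ = ½[√(1 + 8Fr₁²) − 1] = ½[√88.11 − 1] = 4.19.
y₂ = 4.19 × 0.506 = 2.12 m.

y₂ = 2.12 m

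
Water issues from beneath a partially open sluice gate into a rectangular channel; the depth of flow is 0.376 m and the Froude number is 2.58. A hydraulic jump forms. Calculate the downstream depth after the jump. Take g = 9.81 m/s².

Fr₁ = 2.58 (given).
By Bélanger, y₂/y₁ = ½[√(1 + 8Fr₁²) − 1] = ½[√54.25 − 1] = 3.18.
y₂ = 3.18 × 0.376 = 1.20 m.

y₂ = 1.20 m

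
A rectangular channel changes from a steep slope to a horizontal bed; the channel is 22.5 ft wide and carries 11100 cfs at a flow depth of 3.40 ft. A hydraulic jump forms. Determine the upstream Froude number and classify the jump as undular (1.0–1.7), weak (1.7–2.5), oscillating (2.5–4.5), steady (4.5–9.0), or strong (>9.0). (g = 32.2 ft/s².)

q = Q/b = 11100/22.5 = 493 ft²/s; V₁ = q/y₁ = 145 ft/s. Fr₁ = V₁/√(g·y₁) = 13.9.
Fr₁ = 13.9 lies in the strong range.

Fr₁ = 13.9; strong jump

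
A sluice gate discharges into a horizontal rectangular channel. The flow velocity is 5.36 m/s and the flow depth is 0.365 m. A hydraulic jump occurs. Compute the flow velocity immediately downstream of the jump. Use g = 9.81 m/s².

Fr₁ = V₁/√(g·y₁) = 5.36/√(9.81×0.365) = 2.83.
Sequent-depth ratio: y₂/y₁ = ½[√(1 + 8Fr₁²) − 1] = ½[√65.19 − 1] = 3.54.
y₂ = 3.54 × 0.365 = 1.29 m.
q = V₁·y₁ = 5.36 × 0.365 = 1.96 m²/s.
V₂ = q/y₂ = 1.96/1.29 = 1.52 m/s.

V₂ = 1.52 m/s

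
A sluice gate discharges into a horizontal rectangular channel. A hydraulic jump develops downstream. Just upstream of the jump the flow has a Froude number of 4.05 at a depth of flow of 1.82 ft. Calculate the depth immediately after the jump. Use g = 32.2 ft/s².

Fr₁ = 4.05 (given).
Conjugate-depth relation: y₂/y₁ = ½[√(1 + 8Fr₁²) − 1] = ½[√132.2 − 1] = 5.25.
y₂ = 5.25 × 1.82 = 9.55 ft.

y₂ = 9.55 ft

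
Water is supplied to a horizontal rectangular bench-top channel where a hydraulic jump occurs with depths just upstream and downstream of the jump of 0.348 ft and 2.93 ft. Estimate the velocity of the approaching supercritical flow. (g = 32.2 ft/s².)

For a rectangular channel the momentum equation gives q² = ½·g·y₁·y₂·(y₁ + y₂) = ½×32.2×0.348×2.93×3.28 = 53.8.
q = √53.8 = 7.34 ft²/s.
V₁ = q/y₁ = 7.34/0.348 = 21.1 ft/s.

V₁ = 21.1 ft/s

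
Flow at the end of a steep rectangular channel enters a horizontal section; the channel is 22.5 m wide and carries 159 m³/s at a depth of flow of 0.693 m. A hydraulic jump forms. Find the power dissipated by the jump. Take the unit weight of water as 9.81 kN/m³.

P = 3561 kW

q = Q/b = 159/22.5 = 7.07 m²/s; V₁ = q/y₁ = 10.2 m/s. Fr₁ = V₁/√(g·y₁) = 3.91.
Sequent-depth ratio: y₂/y₁ = ½[√(1 + 8Fr₁²) − 1] = ½[√123.4 − 1] = 5.05.
y₂ = 5.05 × 0.693 = 3.50 m.
Head loss: ΔE = (y₂ − y₁)³/(4y₁y₂) = (3.50 − 0.693)³/(4×0.693×3.50) = 22.2/9.71 = 2.28 m.
P = γ·Q·ΔE = 9.81 × 159 × 2.28 = 3561 kW.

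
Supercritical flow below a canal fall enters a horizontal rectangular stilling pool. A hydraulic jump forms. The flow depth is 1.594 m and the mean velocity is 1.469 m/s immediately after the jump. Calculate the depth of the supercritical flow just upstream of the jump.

Fr₂ = V₂/√(g·y₂) = 1.469/√(9.81×1.594) = 0.3715.
Since the conjugate-depth ratio holds either way, y₁/y₂ = ½[√(1 + 8Fr₂²) − 1] = ½[√2.1040 − 1] = 0.2253.
y₁ = 0.2253 × 1.594 = 0.3591 m.

y₁ = 0.3591 m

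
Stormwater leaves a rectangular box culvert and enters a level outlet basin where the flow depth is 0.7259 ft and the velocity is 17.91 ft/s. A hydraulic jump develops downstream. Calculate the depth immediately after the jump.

Fr₁ = V₁/√(g·y₁) = 17.91/√(32.2×0.7259) = 3.704.
Sequent-depth ratio: y₂/y₁ = ½[√(1 + 8Fr₁²) − 1] = ½[√110.79 − 1] = 4.763.
y₂ = 4.763 × 0.7259 = 3.457 ft.

y₂ = 3.457 ft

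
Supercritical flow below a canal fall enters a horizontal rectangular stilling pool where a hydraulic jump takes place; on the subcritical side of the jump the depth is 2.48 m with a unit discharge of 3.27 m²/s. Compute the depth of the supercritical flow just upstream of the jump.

y₁ = 0.315 m

V₂ = q/y₂ = 3.27/2.48 = 1.32 m/s; Fr₂ = V₂/√(g·y₂) = 0.267.
The Bélanger relation is symmetric: y₁/y₂ = ½[√(1 + 8Fr₂²) − 1] = ½[√1.572 − 1] = 0.127.
y₁ = 0.127 × 2.48 = 0.315 m.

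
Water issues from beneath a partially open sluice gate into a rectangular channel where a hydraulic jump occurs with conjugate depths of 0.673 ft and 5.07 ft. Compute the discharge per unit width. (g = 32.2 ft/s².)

q = 17.8 ft²/s

For a rectangular channel the momentum equation gives q² = ½·g·y₁·y₂·(y₁ + y₂) = ½×32.2×0.673×5.07×5.74 = 315.
q = √315 = 17.8 ft²/s.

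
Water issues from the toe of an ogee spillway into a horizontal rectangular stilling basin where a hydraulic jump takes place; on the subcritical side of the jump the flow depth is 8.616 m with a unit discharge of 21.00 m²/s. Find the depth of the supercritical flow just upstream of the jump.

V₂ = q/y₂ = 21.00/8.616 = 2.437 m/s; Fr₂ = V₂/√(g·y₂) = 0.2651.
Since the conjugate-depth ratio holds either way, y₁/y₂ = ½[√(1 + 8Fr₂²) − 1] = ½[√1.5623 − 1] = 0.1250.
y₁ = 0.1250 × 8.616 = 1.077 m.

y₁ = 1.077 m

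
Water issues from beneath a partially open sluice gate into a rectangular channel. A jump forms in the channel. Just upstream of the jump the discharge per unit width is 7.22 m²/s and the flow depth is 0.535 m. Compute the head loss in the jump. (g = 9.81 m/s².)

ΔE = 5.47 m

V₁ = q/y₁ = 7.22/0.535 = 13.5 m/s. Fr₁ = V₁/√(g·y₁) = 13.5/√(9.81×0.535) = 5.89.
Bélanger equation: y₂/y₁ = ½[√(1 + 8Fr₁²) − 1] = ½[√278.6 − 1] = 7.85.
y₂ = 7.85 × 0.535 = 4.20 m.
V₂ = q/y₂ = 7.22/4.20 = 1.72 m/s. E₁ = y₁ + V₁²/2g = 9.82 m; E₂ = y₂ + V₂²/2g = 4.35 m. ΔE = E₁ − E₂ = 5.47 m.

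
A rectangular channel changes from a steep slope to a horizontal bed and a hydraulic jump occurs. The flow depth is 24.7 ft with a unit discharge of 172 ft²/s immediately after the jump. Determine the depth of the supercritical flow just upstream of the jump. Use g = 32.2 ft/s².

V₂ = q/y₂ = 172/24.7 = 6.96 ft/s; Fr₂ = V₂/√(g·y₂) = 0.247.
From the momentum equation (using Fr₂), y₁/y₂ = ½[√(1 + 8Fr₂²) − 1] = ½[√1.488 − 1] = 0.110.
y₁ = 0.110 × 24.7 = 2.71 ft.

y₁ = 2.71 ft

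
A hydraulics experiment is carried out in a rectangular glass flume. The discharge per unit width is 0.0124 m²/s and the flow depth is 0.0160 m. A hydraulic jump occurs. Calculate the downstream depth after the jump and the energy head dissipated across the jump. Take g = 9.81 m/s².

V₁ = q/y₁ = 0.0124/0.0160 = 0.775 m/s. Fr₁ = V₁/√(g·y₁) = 0.775/√(9.81×0.0160) = 1.96.
From the momentum equation for a rectangular channel, y₂/y₁ = ½[√(1 + 8Fr₁²) − 1] = ½[√31.61 − 1] = 2.31.
y₂ = 2.31 × 0.0160 = 0.0370 m.
V₂ = q/y₂ = 0.0124/0.0370 = 0.335 m/s. E₁ = y₁ + V₁²/2g = 0.0466 m; E₂ = y₂ + V₂²/2g = 0.0427 m. ΔE = E₁ − E₂ = 0.00390 m.

y₂ = 0.0370 m; ΔE = 0.00390 m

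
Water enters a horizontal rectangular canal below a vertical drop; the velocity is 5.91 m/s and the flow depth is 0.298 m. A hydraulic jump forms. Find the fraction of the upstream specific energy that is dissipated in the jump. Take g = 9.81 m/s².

Fr₁ = V₁/√(g·y₁) = 5.91/√(9.81×0.298) = 3.46.
Bélanger equation: y₂/y₁ = ½[√(1 + 8Fr₁²) − 1] = ½[√96.58 − 1] = 4.41.
y₂ = 4.41 × 0.298 = 1.32 m.
E₁ = y₁ + V₁²/2g = 2.08 m. ΔE = (y₂ − y₁)³/(4y₁y₂) = 0.672 m. ΔE/E₁ = 0.672/2.08 = 0.323.

ΔE/E₁ = 0.323 (32.3%)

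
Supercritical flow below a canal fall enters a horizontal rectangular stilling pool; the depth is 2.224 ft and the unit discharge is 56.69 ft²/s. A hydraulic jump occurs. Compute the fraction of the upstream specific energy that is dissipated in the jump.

ΔE/E₁ = 0.259 (25.9%)

V₁ = q/y₁ = 56.69/2.224 = 25.49 ft/s. Fr₁ = V₁/√(g·y₁) = 25.49/√(32.2×2.224) = 3.012.
Sequent-depth ratio: y₂/y₁ = ½[√(1 + 8Fr₁²) − 1] = ½[√73.584 − 1] = 3.789.
y₂ = 3.789 × 2.224 = 8.427 ft.
E₁ = y₁ + V₁²/2g = 12.31 ft. ΔE = (y₂ − y₁)³/(4y₁y₂) = 3.184 ft. ΔE/E₁ = 3.184/12.31 = 0.259.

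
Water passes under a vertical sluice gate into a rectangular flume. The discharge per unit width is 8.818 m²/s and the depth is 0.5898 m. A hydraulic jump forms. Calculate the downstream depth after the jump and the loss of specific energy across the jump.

V₁ = q/y₁ = 8.818/0.5898 = 14.95 m/s. Fr₁ = V₁/√(g·y₁) = 14.95/√(9.81×0.5898) = 6.216.
By Bélanger, y₂/y₁ = ½[√(1 + 8Fr₁²) − 1] = ½[√310.06 − 1] = 8.304.
y₂ = 8.304 × 0.5898 = 4.898 m.
V₂ = q/y₂ = 8.818/4.898 = 1.800 m/s. E₁ = y₁ + V₁²/2g = 11.98 m; E₂ = y₂ + V₂²/2g = 5.063 m. ΔE = E₁ − E₂ = 6.920 m.

y₂ = 4.898 m; ΔE = 6.920 m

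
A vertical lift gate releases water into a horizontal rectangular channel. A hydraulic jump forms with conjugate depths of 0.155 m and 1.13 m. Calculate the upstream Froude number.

For a rectangular channel the momentum equation gives q² = ½·g·y₁·y₂·(y₁ + y₂) = ½×9.81×0.155×1.13×1.28 = 1.10.
q = √1.10 = 1.05 m²/s.
V₁ = q/y₁ = 6.78 m/s; Fr₁ = V₁/√(g·y₁) = 5.50.

Fr₁ = 5.50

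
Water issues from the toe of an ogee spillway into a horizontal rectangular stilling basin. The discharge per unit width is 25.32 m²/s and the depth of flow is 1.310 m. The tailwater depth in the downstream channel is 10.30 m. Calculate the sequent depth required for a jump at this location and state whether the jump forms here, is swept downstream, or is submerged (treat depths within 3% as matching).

V₁ = q/y₁ = 25.32/1.310 = 19.33 m/s. Fr₁ = V₁/√(g·y₁) = 19.33/√(9.81×1.310) = 5.392.
By Bélanger, y₂/y₁ = ½[√(1 + 8Fr₁²) − 1] = ½[√233.56 − 1] = 7.141.
y₂ = 7.141 × 1.310 = 9.355 m.
Tailwater y_tw = 10.30 m: y_tw > y₂, so the jump is submerged.

y₂ = 9.355 m; the jump is submerged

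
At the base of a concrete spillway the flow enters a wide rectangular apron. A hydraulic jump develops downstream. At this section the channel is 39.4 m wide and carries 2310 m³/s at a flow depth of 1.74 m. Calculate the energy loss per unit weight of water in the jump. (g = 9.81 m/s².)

q = Q/b = 2310/39.4 = 58.6 m²/s; V₁ = q/y₁ = 33.7 m/s. Fr₁ = V₁/√(g·y₁) = 8.16.
From the momentum equation for a rectangular channel, y₂/y₁ = ½[√(1 + 8Fr₁²) − 1] = ½[√533.1 − 1] = 11.0.
y₂ = 11.0 × 1.74 = 19.2 m.
V₂ = q/y₂ = 58.6/19.2 = 3.05 m/s. E₁ = y₁ + V₁²/2g = 59.6 m; E₂ = y₂ + V₂²/2g = 19.7 m. ΔE = E₁ − E₂ = 39.9 m.

ΔE = 39.9 m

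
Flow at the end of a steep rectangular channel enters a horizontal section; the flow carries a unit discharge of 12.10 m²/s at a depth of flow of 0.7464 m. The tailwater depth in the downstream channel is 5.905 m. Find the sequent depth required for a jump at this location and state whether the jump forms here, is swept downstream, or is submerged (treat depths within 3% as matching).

y₂ = 5.962 m; the jump forms here

V₁ = q/y₁ = 12.10/0.7464 = 16.21 m/s. Fr₁ = V₁/√(g·y₁) = 16.21/√(9.81×0.7464) = 5.991.
Sequent-depth ratio: y₂/y₁ = ½[√(1 + 8Fr₁²) − 1] = ½[√288.13 − 1] = 7.987.
y₂ = 7.987 × 0.7464 = 5.962 m.
Tailwater y_tw = 5.905 m: y_tw ≈ y₂, so the jump forms here.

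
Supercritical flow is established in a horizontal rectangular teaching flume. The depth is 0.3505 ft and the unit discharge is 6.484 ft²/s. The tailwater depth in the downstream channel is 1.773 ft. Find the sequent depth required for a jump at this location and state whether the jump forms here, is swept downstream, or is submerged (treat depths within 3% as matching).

V₁ = q/y₁ = 6.484/0.3505 = 18.50 ft/s. Fr₁ = V₁/√(g·y₁) = 18.50/√(32.2×0.3505) = 5.507.
Conjugate-depth relation: y₂/y₁ = ½[√(1 + 8Fr₁²) − 1] = ½[√243.58 − 1] = 7.304.
y₂ = 7.304 × 0.3505 = 2.560 ft.
Tailwater y_tw = 1.773 ft: y_tw < y₂, so the jump is swept downstream.

y₂ = 2.560 ft; the jump is swept downstream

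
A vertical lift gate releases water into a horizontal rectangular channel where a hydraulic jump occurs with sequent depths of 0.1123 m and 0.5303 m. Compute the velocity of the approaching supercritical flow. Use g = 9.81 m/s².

For a rectangular channel the momentum equation gives q² = ½·g·y₁·y₂·(y₁ + y₂) = ½×9.81×0.1123×0.5303×0.6426 = 0.1877.
q = √0.1877 = 0.4333 m²/s.
V₁ = q/y₁ = 0.4333/0.1123 = 3.858 m/s.

V₁ = 3.858 m/s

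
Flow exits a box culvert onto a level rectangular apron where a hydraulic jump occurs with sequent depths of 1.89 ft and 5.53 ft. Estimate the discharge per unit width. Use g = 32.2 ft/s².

For a rectangular channel the momentum equation gives q² = ½·g·y₁·y₂·(y₁ + y₂) = ½×32.2×1.89×5.53×7.42 = 1249.
q = √1249 = 35.3 ft²/s.

q = 35.3 ft²/s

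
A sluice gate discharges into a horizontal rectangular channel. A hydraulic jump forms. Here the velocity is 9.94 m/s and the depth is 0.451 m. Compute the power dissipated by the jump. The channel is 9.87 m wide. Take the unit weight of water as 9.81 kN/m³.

Fr₁ = V₁/√(g·y₁) = 9.94/√(9.81×0.451) = 4.73.
By Bélanger, y₂/y₁ = ½[√(1 + 8Fr₁²) − 1] = ½[√179.7 − 1] = 6.20.
y₂ = 6.20 × 0.451 = 2.80 m.
Head loss: ΔE = (y₂ − y₁)³/(4y₁y₂) = (2.80 − 0.451)³/(4×0.451×2.80) = 12.9/5.05 = 2.56 m.
q = V₁·y₁ = 9.94 × 0.451 = 4.48 m²/s. Q = q·b = 4.48 × 9.87 = 44.2 m³/s. P = γ·Q·ΔE = 9.81 × 44.2 × 2.56 = 1111 kW.

P = 1111 kW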